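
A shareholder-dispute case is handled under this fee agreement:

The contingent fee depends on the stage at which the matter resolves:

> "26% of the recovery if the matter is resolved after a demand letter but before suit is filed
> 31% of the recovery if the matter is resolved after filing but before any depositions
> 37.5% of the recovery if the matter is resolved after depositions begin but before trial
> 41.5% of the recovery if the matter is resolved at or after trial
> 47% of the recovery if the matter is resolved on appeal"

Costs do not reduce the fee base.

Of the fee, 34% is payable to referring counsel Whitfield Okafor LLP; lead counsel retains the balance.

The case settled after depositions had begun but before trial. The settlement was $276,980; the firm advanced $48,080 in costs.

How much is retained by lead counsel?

$68,552.55

Fee base is the gross recovery, $276,980; costs are reimbursed separately.
The matter settled after depositions had begun but before trial, so the 37.5% rate applies.
$276,980 × 37.5% = $103,867.50
Referral share: 34% of $103,867.50 = $35,314.95; lead counsel retains $103,867.50 − $35,314.95 = $68,552.55.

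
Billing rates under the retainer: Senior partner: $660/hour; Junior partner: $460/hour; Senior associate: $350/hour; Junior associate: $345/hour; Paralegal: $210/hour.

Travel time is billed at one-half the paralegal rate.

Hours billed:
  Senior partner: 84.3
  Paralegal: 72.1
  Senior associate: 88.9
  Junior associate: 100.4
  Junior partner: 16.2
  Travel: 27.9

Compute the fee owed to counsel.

Senior partner: 84.3 × $660 = $55,638.00
Junior partner: 16.2 × $460 = $7,452.00
Senior associate: 88.9 × $350 = $31,115.00
Junior associate: 100.4 × $345 = $34,638.00
Paralegal: 72.1 × $210 = $15,141.00
Subtotal: $55,638.00 + $7,452.00 + $31,115.00 + $34,638.00 + $15,141.00 = $143,984.00
Travel: 27.9 × ($210 ÷ 2) = 27.9 × $105.00 = $2,929.50
Total: $143,984.00 + $2,929.50 = $146,913.50

$146,913.50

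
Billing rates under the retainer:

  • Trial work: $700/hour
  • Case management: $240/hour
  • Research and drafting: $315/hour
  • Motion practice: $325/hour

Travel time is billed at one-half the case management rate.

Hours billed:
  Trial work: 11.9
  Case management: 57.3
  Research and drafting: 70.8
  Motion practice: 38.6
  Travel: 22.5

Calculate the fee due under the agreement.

$59,629.00

Trial work: 11.9 × $700 = $8,330.00
Case management: 57.3 × $240 = $13,752.00
Research and drafting: 70.8 × $315 = $22,302.00
Motion practice: 38.6 × $325 = $12,545.00
Subtotal: $8,330.00 + $13,752.00 + $22,302.00 + $12,545.00 = $56,929.00
Travel: 22.5 × ($240 ÷ 2) = 22.5 × $120.00 = $2,700.00
Total: $56,929.00 + $2,700.00 = $59,629.00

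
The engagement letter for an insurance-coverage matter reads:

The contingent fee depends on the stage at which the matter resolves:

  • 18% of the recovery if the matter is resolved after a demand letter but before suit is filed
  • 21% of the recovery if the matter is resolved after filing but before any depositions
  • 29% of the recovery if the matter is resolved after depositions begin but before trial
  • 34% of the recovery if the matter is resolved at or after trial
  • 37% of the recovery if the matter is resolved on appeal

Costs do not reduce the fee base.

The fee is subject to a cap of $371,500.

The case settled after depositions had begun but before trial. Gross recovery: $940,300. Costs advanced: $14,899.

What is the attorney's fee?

Fee base is the gross recovery, $940,300; costs are reimbursed separately.
The matter settled after depositions had begun but before trial, so the 29% rate applies.
$940,300 × 29% = $272,687.00
$272,687.00 is under the $371,500 cap.

$272,687.00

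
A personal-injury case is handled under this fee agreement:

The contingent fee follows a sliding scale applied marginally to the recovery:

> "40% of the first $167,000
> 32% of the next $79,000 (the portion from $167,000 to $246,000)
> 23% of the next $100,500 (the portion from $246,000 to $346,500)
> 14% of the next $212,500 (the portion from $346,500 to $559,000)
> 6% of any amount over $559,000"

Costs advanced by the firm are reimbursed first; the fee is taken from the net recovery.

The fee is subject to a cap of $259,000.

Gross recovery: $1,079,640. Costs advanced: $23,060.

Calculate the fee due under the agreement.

$174,799.80

Fee base (net of costs): $1,079,640 − $23,060 = $1,056,580
First $167,000 at 40% = $66,800.00
Next $79,000 at 32% = $25,280.00
Next $100,500 at 23% = $23,115.00
Next $212,500 at 14% = $29,750.00
Remaining $497,580 at 6% = $29,854.80
Fee: $66,800.00 + $25,280.00 + $23,115.00 + $29,750.00 + $29,854.80 = $174,799.80
$174,799.80 is under the $259,000 cap.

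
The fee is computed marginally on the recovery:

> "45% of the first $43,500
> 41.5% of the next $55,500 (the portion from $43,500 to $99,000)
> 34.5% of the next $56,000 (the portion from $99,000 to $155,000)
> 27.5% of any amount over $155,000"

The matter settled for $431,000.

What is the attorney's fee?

First $43,500 at 45% = $19,575.00
Next $55,500 at 41.5% = $23,032.50
Next $56,000 at 34.5% = $19,320.00
Remaining $276,000 at 27.5% = $75,900.00
Fee: $19,575.00 + $23,032.50 + $19,320.00 + $75,900.00 = $137,827.50

$137,827.50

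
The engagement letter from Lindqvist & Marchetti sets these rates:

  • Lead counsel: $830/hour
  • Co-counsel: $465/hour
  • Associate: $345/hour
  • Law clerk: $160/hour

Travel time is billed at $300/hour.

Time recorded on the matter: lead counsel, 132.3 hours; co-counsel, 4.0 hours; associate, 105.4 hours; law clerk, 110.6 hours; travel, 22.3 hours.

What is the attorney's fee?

$172,418.00

Lead counsel: 132.3 × $830 = $109,809.00
Co-counsel: 4.0 × $465 = $1,860.00
Associate: 105.4 × $345 = $36,363.00
Law clerk: 110.6 × $160 = $17,696.00
Subtotal: $109,809.00 + $1,860.00 + $36,363.00 + $17,696.00 = $165,728.00
Travel: 22.3 × $300 = $6,690.00
Total: $165,728.00 + $6,690.00 = $172,418.00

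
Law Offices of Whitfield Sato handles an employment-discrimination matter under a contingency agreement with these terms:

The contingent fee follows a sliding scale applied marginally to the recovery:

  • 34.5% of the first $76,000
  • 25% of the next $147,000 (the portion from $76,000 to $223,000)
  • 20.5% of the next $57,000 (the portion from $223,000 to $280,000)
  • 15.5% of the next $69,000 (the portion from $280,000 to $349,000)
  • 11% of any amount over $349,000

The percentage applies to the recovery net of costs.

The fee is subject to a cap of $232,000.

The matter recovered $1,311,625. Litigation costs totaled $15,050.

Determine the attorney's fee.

$189,583.25

Fee base (net of costs): $1,311,625 − $15,050 = $1,296,575
First $76,000 at 34.5% = $26,220.00
Next $147,000 at 25% = $36,750.00
Next $57,000 at 20.5% = $11,685.00
Next $69,000 at 15.5% = $10,695.00
Remaining $947,575 at 11% = $104,233.25
Fee: $26,220.00 + $36,750.00 + $11,685.00 + $10,695.00 + $104,233.25 = $189,583.25
$189,583.25 is under the $232,000 cap.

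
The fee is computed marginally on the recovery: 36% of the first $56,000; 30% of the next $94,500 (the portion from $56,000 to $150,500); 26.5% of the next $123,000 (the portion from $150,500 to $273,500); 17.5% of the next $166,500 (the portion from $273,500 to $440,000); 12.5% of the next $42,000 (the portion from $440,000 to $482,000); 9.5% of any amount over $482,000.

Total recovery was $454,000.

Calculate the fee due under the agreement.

$111,992.50

First $56,000 at 36% = $20,160.00
Next $94,500 at 30% = $28,350.00
Next $123,000 at 26.5% = $32,595.00
Next $166,500 at 17.5% = $29,137.50
Remaining $14,000 at 12.5% = $1,750.00
Fee: $20,160.00 + $28,350.00 + $32,595.00 + $29,137.50 + $1,750.00 = $111,992.50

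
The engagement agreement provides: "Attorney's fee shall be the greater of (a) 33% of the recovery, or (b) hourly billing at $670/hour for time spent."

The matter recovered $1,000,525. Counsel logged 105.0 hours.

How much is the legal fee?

$330,173.25

(a) 33% of $1,000,525 = $330,173.25
(b) 105.0 × $670 = $70,350.00
The greater is (a): $330,173.25.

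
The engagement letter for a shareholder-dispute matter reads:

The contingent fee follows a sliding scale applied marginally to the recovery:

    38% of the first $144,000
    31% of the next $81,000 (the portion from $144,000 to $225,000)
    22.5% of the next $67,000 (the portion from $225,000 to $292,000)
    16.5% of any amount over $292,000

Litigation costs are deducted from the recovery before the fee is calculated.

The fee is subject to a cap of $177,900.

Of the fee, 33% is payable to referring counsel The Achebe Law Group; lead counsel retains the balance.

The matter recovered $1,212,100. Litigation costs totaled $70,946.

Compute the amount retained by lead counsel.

$119,193.00

Fee base (net of costs): $1,212,100 − $70,946 = $1,141,154
First $144,000 at 38% = $54,720.00
Next $81,000 at 31% = $25,110.00
Next $67,000 at 22.5% = $15,075.00
Remaining $849,154 at 16.5% = $140,110.41
Fee: $54,720.00 + $25,110.00 + $15,075.00 + $140,110.41 = $235,015.41
$235,015.41 exceeds the $177,900 cap, so the fee is capped at $177,900.00.
Referral share: 33% of $177,900.00 = $58,707.00; lead counsel retains $177,900.00 − $58,707.00 = $119,193.00.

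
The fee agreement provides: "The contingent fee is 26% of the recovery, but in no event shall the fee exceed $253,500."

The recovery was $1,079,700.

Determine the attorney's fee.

$253,500.00

26% of $1,079,700 = $280,722.00
That exceeds the $253,500 cap, so the fee is capped at $253,500.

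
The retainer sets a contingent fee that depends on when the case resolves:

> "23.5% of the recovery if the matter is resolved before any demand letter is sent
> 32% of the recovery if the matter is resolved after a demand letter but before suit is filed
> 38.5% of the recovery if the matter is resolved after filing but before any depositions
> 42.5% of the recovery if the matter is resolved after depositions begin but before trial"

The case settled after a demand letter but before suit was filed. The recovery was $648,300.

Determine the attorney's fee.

$207,456.00

The matter settled after a demand letter but before suit was filed, so the 32% rate applies.
$648,300 × 32% = $207,456.00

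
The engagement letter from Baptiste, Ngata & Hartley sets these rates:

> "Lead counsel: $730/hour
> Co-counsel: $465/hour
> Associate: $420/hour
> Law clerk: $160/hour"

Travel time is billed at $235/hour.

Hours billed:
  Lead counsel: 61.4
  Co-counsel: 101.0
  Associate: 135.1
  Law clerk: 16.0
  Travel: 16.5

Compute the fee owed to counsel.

$154,966.50

Lead counsel: 61.4 × $730 = $44,822.00
Co-counsel: 101.0 × $465 = $46,965.00
Associate: 135.1 × $420 = $56,742.00
Law clerk: 16.0 × $160 = $2,560.00
Subtotal: $44,822.00 + $46,965.00 + $56,742.00 + $2,560.00 = $151,089.00
Travel: 16.5 × $235 = $3,877.50
Total: $151,089.00 + $3,877.50 = $154,966.50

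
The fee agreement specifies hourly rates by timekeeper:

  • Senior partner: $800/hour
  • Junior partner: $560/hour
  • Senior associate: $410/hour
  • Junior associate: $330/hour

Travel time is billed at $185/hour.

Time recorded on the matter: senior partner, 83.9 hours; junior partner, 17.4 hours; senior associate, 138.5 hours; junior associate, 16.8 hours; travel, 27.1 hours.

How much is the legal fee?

Senior partner: 83.9 × $800 = $67,120.00
Junior partner: 17.4 × $560 = $9,744.00
Senior associate: 138.5 × $410 = $56,785.00
Junior associate: 16.8 × $330 = $5,544.00
Subtotal: $67,120.00 + $9,744.00 + $56,785.00 + $5,544.00 = $139,193.00
Travel: 27.1 × $185 = $5,013.50
Total: $139,193.00 + $5,013.50 = $144,206.50

$144,206.50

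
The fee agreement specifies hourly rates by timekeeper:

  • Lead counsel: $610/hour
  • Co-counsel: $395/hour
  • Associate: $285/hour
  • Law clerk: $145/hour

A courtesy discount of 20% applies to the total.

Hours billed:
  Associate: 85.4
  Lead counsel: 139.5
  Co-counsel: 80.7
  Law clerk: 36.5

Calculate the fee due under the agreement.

$117,282.40

Lead counsel: 139.5 × $610 = $85,095.00
Co-counsel: 80.7 × $395 = $31,876.50
Associate: 85.4 × $285 = $24,339.00
Law clerk: 36.5 × $145 = $5,292.50
Subtotal: $146,603.00
Less 20% discount: −$29,320.60
Total: $146,603.00 − $29,320.60 = $117,282.40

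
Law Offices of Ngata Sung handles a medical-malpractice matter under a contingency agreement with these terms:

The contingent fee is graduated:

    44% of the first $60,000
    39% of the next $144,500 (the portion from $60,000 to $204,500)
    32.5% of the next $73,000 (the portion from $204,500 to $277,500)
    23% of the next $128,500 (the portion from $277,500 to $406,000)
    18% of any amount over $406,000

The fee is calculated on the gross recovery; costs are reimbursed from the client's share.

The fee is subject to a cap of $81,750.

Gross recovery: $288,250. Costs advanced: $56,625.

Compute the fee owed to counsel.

$81,750.00

Fee base is the gross recovery, $288,250; costs are reimbursed separately.
First $60,000 at 44% = $26,400.00
Next $144,500 at 39% = $56,355.00
Next $73,000 at 32.5% = $23,725.00
Remaining $10,750 at 23% = $2,472.50
Fee: $26,400.00 + $56,355.00 + $23,725.00 + $2,472.50 = $108,952.50
$108,952.50 exceeds the $81,750 cap, so the fee is capped at $81,750.00.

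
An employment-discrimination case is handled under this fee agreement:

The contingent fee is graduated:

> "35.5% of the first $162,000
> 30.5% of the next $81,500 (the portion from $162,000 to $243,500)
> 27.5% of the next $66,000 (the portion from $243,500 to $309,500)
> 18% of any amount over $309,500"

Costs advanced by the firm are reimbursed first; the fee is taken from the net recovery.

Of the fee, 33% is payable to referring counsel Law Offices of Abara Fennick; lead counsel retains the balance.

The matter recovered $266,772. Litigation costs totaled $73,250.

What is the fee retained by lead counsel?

$44,973.22

Fee base (net of costs): $266,772 − $73,250 = $193,522
First $162,000 at 35.5% = $57,510.00
Remaining $31,522 at 30.5% = $9,614.21
Fee: $57,510.00 + $9,614.21 = $67,124.21
Referral share: 33% of $67,124.21 = $22,150.99; lead counsel retains $67,124.21 − $22,150.99 = $44,973.22.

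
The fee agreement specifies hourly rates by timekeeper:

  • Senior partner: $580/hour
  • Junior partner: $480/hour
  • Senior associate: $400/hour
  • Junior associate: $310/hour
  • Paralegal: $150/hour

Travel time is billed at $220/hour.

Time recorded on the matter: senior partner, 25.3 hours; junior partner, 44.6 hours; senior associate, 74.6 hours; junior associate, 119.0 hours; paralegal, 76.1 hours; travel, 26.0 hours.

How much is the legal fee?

Senior partner: 25.3 × $580 = $14,674.00
Junior partner: 44.6 × $480 = $21,408.00
Senior associate: 74.6 × $400 = $29,840.00
Junior associate: 119.0 × $310 = $36,890.00
Paralegal: 76.1 × $150 = $11,415.00
Subtotal: $14,674.00 + $21,408.00 + $29,840.00 + $36,890.00 + $11,415.00 = $114,227.00
Travel: 26.0 × $220 = $5,720.00
Total: $114,227.00 + $5,720.00 = $119,947.00

$119,947.00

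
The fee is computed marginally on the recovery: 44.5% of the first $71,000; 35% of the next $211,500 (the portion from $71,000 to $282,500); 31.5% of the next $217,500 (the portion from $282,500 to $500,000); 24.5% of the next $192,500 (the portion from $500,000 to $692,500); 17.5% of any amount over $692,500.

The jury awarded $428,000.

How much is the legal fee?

First $71,000 at 44.5% = $31,595.00
Next $211,500 at 35% = $74,025.00
Remaining $145,500 at 31.5% = $45,832.50
Fee: $31,595.00 + $74,025.00 + $45,832.50 = $151,452.50

$151,452.50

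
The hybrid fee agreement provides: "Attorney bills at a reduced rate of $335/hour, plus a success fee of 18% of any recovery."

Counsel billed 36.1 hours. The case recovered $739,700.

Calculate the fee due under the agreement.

Hourly: 36.1 × $335 = $12,093.50
Success fee: 18% of $739,700 = $133,146.00
Total: $12,093.50 + $133,146.00 = $145,239.50

$145,239.50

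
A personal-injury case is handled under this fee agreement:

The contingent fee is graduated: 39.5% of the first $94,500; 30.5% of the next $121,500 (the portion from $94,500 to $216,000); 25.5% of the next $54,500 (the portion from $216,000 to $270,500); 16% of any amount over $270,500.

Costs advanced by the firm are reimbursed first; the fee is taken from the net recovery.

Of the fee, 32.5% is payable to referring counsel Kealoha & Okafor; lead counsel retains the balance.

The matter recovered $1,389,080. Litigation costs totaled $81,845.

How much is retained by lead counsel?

Fee base (net of costs): $1,389,080 − $81,845 = $1,307,235
First $94,500 at 39.5% = $37,327.50
Next $121,500 at 30.5% = $37,057.50
Next $54,500 at 25.5% = $13,897.50
Remaining $1,036,735 at 16% = $165,877.60
Fee: $37,327.50 + $37,057.50 + $13,897.50 + $165,877.60 = $254,160.10
Referral share: 32.5% of $254,160.10 = $82,602.03; lead counsel retains $254,160.10 − $82,602.03 = $171,558.07.

$171,558.07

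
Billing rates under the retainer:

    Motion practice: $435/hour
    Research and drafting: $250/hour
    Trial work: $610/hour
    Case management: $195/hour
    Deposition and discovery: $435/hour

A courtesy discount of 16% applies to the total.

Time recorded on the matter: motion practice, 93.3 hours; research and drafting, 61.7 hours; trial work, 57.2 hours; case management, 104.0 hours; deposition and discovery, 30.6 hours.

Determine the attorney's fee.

Motion practice: 93.3 × $435 = $40,585.50
Research and drafting: 61.7 × $250 = $15,425.00
Trial work: 57.2 × $610 = $34,892.00
Case management: 104.0 × $195 = $20,280.00
Deposition and discovery: 30.6 × $435 = $13,311.00
Subtotal: $124,493.50
Less 16% discount: −$19,918.96
Total: $124,493.50 − $19,918.96 = $104,574.54

$104,574.54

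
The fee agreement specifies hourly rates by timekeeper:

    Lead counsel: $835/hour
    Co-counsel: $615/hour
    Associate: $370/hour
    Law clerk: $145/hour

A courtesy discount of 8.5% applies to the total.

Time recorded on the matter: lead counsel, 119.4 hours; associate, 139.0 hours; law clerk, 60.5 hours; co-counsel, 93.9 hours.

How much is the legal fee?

Lead counsel: 119.4 × $835 = $99,699.00
Co-counsel: 93.9 × $615 = $57,748.50
Associate: 139.0 × $370 = $51,430.00
Law clerk: 60.5 × $145 = $8,772.50
Subtotal: $217,650.00
Less 8.5% discount: −$18,500.25
Total: $217,650.00 − $18,500.25 = $199,149.75

$199,149.75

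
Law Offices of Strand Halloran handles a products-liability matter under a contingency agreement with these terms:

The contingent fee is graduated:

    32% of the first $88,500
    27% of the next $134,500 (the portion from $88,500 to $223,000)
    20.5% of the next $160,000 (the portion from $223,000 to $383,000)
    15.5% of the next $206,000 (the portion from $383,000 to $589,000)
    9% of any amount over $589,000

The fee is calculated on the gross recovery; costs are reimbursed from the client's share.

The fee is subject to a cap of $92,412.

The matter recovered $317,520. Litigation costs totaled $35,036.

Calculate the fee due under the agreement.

Fee base is the gross recovery, $317,520; costs are reimbursed separately.
First $88,500 at 32% = $28,320.00
Next $134,500 at 27% = $36,315.00
Remaining $94,520 at 20.5% = $19,376.60
Fee: $28,320.00 + $36,315.00 + $19,376.60 = $84,011.60
$84,011.60 is under the $92,412 cap.

$84,011.60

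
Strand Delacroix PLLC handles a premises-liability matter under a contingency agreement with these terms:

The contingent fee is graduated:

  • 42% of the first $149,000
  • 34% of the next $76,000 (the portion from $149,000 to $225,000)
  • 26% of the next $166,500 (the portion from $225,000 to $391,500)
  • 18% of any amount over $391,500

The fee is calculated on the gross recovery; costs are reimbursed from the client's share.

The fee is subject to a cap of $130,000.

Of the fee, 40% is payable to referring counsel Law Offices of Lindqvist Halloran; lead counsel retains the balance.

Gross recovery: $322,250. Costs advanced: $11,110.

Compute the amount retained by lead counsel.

$68,223.00

Fee base is the gross recovery, $322,250; costs are reimbursed separately.
First $149,000 at 42% = $62,580.00
Next $76,000 at 34% = $25,840.00
Remaining $97,250 at 26% = $25,285.00
Fee: $62,580.00 + $25,840.00 + $25,285.00 = $113,705.00
$113,705.00 is under the $130,000 cap.
Referral share: 40% of $113,705.00 = $45,482.00; lead counsel retains $113,705.00 − $45,482.00 = $68,223.00.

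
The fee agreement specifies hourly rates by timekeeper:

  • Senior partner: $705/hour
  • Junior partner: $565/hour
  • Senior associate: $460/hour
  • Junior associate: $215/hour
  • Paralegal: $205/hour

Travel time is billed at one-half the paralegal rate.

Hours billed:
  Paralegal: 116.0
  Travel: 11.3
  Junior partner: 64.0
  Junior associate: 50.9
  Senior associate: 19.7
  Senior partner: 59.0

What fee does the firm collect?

Senior partner: 59.0 × $705 = $41,595.00
Junior partner: 64.0 × $565 = $36,160.00
Senior associate: 19.7 × $460 = $9,062.00
Junior associate: 50.9 × $215 = $10,943.50
Paralegal: 116.0 × $205 = $23,780.00
Subtotal: $41,595.00 + $36,160.00 + $9,062.00 + $10,943.50 + $23,780.00 = $121,540.50
Travel: 11.3 × ($205 ÷ 2) = 11.3 × $102.50 = $1,158.25
Total: $121,540.50 + $1,158.25 = $122,698.75

$122,698.75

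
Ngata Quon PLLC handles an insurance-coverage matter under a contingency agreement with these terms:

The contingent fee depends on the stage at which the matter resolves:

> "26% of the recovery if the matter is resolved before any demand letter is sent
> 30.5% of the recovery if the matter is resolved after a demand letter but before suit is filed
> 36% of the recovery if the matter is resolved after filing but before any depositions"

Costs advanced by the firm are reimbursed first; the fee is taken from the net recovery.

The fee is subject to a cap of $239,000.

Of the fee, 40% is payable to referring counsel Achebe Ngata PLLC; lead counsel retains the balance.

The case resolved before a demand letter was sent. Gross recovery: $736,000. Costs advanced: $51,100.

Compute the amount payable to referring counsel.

Fee base (net of costs): $736,000 − $51,100 = $684,900
The matter resolved before a demand letter was sent, so the 26% rate applies.
$684,900 × 26% = $178,074.00
$178,074.00 is under the $239,000 cap.
Referral share: 40% of $178,074.00 = $71,229.60; lead counsel retains $178,074.00 − $71,229.60 = $106,844.40.

$71,229.60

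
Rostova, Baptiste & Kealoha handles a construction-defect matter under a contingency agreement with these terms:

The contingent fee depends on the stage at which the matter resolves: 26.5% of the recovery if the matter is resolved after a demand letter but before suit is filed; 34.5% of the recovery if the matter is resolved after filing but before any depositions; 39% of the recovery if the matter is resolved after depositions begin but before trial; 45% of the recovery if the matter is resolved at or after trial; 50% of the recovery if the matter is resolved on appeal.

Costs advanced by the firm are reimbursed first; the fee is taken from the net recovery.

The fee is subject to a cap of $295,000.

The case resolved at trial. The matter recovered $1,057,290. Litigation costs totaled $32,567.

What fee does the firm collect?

$295,000.00

Fee base (net of costs): $1,057,290 − $32,567 = $1,024,723
The matter resolved at trial, so the 45% rate applies.
$1,024,723 × 45% = $461,125.35
$461,125.35 exceeds the $295,000 cap, so the fee is capped at $295,000.00.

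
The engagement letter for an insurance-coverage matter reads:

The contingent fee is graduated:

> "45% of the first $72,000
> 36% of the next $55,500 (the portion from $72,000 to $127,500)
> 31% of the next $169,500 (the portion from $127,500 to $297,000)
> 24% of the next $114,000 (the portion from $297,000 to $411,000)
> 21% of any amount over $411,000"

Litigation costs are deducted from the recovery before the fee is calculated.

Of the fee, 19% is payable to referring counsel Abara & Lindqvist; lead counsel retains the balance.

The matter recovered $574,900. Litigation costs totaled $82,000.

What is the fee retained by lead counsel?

$121,082.04

Fee base (net of costs): $574,900 − $82,000 = $492,900
First $72,000 at 45% = $32,400.00
Next $55,500 at 36% = $19,980.00
Next $169,500 at 31% = $52,545.00
Next $114,000 at 24% = $27,360.00
Remaining $81,900 at 21% = $17,199.00
Fee: $32,400.00 + $19,980.00 + $52,545.00 + $27,360.00 + $17,199.00 = $149,484.00
Referral share: 19% of $149,484.00 = $28,401.96; lead counsel retains $149,484.00 − $28,401.96 = $121,082.04.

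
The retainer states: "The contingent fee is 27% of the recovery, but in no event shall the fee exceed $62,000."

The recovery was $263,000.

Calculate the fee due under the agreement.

$62,000.00

27% of $263,000 = $71,010.00
That exceeds the $62,000 cap, so the fee is capped at $62,000.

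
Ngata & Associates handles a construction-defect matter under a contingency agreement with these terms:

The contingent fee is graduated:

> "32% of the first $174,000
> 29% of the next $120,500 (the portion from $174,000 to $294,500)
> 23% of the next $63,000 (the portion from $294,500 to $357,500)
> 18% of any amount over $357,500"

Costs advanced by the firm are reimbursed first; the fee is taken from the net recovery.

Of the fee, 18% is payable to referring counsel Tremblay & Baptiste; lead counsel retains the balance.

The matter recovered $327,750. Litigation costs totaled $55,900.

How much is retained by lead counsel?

Fee base (net of costs): $327,750 − $55,900 = $271,850
First $174,000 at 32% = $55,680.00
Remaining $97,850 at 29% = $28,376.50
Fee: $55,680.00 + $28,376.50 = $84,056.50
Referral share: 18% of $84,056.50 = $15,130.17; lead counsel retains $84,056.50 − $15,130.17 = $68,926.33.

$68,926.33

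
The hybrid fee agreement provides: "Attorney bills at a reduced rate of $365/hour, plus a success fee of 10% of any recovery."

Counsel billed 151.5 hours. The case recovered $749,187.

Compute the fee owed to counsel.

Hourly: 151.5 × $365 = $55,297.50
Success fee: 10% of $749,187 = $74,918.70
Total: $55,297.50 + $74,918.70 = $130,216.20

$130,216.20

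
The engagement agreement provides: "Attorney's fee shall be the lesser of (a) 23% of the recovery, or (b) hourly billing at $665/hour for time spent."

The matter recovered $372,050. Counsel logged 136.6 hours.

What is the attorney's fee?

$85,571.50

(a) 23% of $372,050 = $85,571.50
(b) 136.6 × $665 = $90,839.00
The lesser is (a): $85,571.50.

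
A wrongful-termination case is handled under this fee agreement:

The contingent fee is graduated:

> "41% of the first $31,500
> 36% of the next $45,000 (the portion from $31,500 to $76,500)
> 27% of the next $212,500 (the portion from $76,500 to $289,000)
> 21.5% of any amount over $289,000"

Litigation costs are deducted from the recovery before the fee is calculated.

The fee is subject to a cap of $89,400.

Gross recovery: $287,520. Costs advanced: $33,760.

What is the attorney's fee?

$76,975.20

Fee base (net of costs): $287,520 − $33,760 = $253,760
First $31,500 at 41% = $12,915.00
Next $45,000 at 36% = $16,200.00
Remaining $177,260 at 27% = $47,860.20
Fee: $12,915.00 + $16,200.00 + $47,860.20 = $76,975.20
$76,975.20 is under the $89,400 cap.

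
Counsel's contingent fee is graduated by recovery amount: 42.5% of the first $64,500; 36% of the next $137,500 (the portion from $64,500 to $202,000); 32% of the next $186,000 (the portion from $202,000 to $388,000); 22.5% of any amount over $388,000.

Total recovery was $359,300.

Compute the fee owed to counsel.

First $64,500 at 42.5% = $27,412.50
Next $137,500 at 36% = $49,500.00
Remaining $157,300 at 32% = $50,336.00
Fee: $27,412.50 + $49,500.00 + $50,336.00 = $127,248.50

$127,248.50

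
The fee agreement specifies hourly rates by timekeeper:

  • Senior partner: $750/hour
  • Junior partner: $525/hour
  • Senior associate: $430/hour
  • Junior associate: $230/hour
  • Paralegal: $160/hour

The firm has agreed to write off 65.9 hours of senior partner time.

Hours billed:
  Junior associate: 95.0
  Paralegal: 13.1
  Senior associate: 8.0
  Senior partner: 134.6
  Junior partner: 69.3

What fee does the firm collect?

Senior partner: 134.6 × $750 = $100,950.00
Junior partner: 69.3 × $525 = $36,382.50
Senior associate: 8.0 × $430 = $3,440.00
Junior associate: 95.0 × $230 = $21,850.00
Paralegal: 13.1 × $160 = $2,096.00
Subtotal: $164,718.50
Write-off: 65.9 × $750 = $49,425.00
Total: $164,718.50 − $49,425.00 = $115,293.50

$115,293.50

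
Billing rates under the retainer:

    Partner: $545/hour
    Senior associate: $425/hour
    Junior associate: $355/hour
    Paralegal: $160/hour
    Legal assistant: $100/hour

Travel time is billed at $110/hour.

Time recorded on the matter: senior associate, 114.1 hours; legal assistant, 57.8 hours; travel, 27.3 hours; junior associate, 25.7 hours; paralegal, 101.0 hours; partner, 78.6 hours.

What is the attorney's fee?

$125,396.00

Partner: 78.6 × $545 = $42,837.00
Senior associate: 114.1 × $425 = $48,492.50
Junior associate: 25.7 × $355 = $9,123.50
Paralegal: 101.0 × $160 = $16,160.00
Legal assistant: 57.8 × $100 = $5,780.00
Subtotal: $42,837.00 + $48,492.50 + $9,123.50 + $16,160.00 + $5,780.00 = $122,393.00
Travel: 27.3 × $110 = $3,003.00
Total: $122,393.00 + $3,003.00 = $125,396.00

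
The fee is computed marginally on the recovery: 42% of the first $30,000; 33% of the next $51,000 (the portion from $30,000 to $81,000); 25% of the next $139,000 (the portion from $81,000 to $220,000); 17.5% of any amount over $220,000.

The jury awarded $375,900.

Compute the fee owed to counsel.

$91,462.50

First $30,000 at 42% = $12,600.00
Next $51,000 at 33% = $16,830.00
Next $139,000 at 25% = $34,750.00
Remaining $155,900 at 17.5% = $27,282.50
Fee: $12,600.00 + $16,830.00 + $34,750.00 + $27,282.50 = $91,462.50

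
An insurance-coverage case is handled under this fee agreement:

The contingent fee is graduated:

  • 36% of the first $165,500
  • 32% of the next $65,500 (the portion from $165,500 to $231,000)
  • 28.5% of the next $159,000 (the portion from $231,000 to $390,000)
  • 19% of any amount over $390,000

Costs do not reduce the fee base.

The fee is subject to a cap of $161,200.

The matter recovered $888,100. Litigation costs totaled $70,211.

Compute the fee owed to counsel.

$161,200.00

Fee base is the gross recovery, $888,100; costs are reimbursed separately.
First $165,500 at 36% = $59,580.00
Next $65,500 at 32% = $20,960.00
Next $159,000 at 28.5% = $45,315.00
Remaining $498,100 at 19% = $94,639.00
Fee: $59,580.00 + $20,960.00 + $45,315.00 + $94,639.00 = $220,494.00
$220,494.00 exceeds the $161,200 cap, so the fee is capped at $161,200.00.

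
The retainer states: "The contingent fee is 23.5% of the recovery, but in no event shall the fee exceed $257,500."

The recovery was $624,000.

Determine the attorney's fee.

23.5% of $624,000 = $146,640.00
That is under the $257,500 cap.

$146,640.00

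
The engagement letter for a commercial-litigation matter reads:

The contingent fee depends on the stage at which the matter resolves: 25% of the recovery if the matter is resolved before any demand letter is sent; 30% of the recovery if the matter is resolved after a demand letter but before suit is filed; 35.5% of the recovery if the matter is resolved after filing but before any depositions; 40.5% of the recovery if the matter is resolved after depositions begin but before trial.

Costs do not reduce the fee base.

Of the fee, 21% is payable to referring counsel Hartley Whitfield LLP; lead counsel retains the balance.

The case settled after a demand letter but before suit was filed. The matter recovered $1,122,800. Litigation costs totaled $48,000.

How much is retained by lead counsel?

$266,103.60

Fee base is the gross recovery, $1,122,800; costs are reimbursed separately.
The matter settled after a demand letter but before suit was filed, so the 30% rate applies.
$1,122,800 × 30% = $336,840.00
Referral share: 21% of $336,840.00 = $70,736.40; lead counsel retains $336,840.00 − $70,736.40 = $266,103.60.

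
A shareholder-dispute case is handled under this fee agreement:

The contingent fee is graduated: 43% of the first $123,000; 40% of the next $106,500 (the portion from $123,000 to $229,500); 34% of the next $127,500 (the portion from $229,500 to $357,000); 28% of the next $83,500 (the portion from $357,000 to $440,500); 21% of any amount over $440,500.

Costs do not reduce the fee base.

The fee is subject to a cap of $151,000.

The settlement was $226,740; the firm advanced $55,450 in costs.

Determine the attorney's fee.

$94,386.00

Fee base is the gross recovery, $226,740; costs are reimbursed separately.
First $123,000 at 43% = $52,890.00
Remaining $103,740 at 40% = $41,496.00
Fee: $52,890.00 + $41,496.00 = $94,386.00
$94,386.00 is under the $151,000 cap.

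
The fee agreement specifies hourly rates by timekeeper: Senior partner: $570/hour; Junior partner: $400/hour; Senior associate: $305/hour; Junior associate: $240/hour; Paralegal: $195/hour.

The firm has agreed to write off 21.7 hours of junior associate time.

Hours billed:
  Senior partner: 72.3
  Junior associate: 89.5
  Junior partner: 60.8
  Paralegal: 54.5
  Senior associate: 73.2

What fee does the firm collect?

$114,756.50

Senior partner: 72.3 × $570 = $41,211.00
Junior partner: 60.8 × $400 = $24,320.00
Senior associate: 73.2 × $305 = $22,326.00
Junior associate: 89.5 × $240 = $21,480.00
Paralegal: 54.5 × $195 = $10,627.50
Subtotal: $119,964.50
Write-off: 21.7 × $240 = $5,208.00
Total: $119,964.50 − $5,208.00 = $114,756.50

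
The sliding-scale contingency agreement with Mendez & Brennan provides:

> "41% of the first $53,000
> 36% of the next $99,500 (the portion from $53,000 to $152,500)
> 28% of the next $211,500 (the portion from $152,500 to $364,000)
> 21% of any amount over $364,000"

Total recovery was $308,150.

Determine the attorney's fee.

$101,132.00

First $53,000 at 41% = $21,730.00
Next $99,500 at 36% = $35,820.00
Remaining $155,650 at 28% = $43,582.00
Fee: $21,730.00 + $35,820.00 + $43,582.00 = $101,132.00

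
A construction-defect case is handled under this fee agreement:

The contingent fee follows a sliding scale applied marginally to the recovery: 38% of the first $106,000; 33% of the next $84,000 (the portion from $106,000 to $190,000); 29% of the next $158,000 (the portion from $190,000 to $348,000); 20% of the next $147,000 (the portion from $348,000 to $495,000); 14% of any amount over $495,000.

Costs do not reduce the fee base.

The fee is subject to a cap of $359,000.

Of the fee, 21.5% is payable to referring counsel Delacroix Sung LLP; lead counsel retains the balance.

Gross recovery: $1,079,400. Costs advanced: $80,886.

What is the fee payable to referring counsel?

$48,382.74

Fee base is the gross recovery, $1,079,400; costs are reimbursed separately.
First $106,000 at 38% = $40,280.00
Next $84,000 at 33% = $27,720.00
Next $158,000 at 29% = $45,820.00
Next $147,000 at 20% = $29,400.00
Remaining $584,400 at 14% = $81,816.00
Fee: $40,280.00 + $27,720.00 + $45,820.00 + $29,400.00 + $81,816.00 = $225,036.00
$225,036.00 is under the $359,000 cap.
Referral share: 21.5% of $225,036.00 = $48,382.74; lead counsel retains $225,036.00 − $48,382.74 = $176,653.26.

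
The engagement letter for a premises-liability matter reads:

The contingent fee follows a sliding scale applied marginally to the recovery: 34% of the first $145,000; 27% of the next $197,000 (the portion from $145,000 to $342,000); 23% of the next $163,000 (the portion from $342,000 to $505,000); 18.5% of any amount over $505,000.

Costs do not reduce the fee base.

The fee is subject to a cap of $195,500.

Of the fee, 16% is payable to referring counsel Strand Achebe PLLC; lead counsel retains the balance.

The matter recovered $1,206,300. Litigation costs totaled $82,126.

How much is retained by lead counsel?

Fee base is the gross recovery, $1,206,300; costs are reimbursed separately.
First $145,000 at 34% = $49,300.00
Next $197,000 at 27% = $53,190.00
Next $163,000 at 23% = $37,490.00
Remaining $701,300 at 18.5% = $129,740.50
Fee: $49,300.00 + $53,190.00 + $37,490.00 + $129,740.50 = $269,720.50
$269,720.50 exceeds the $195,500 cap, so the fee is capped at $195,500.00.
Referral share: 16% of $195,500.00 = $31,280.00; lead counsel retains $195,500.00 − $31,280.00 = $164,220.00.

$164,220.00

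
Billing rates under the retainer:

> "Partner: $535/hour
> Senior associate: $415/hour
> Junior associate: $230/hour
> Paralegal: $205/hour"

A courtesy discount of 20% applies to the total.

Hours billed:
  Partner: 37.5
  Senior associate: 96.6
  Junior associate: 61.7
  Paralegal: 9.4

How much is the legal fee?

$61,015.60

Partner: 37.5 × $535 = $20,062.50
Senior associate: 96.6 × $415 = $40,089.00
Junior associate: 61.7 × $230 = $14,191.00
Paralegal: 9.4 × $205 = $1,927.00
Subtotal: $76,269.50
Less 20% discount: −$15,253.90
Total: $76,269.50 − $15,253.90 = $61,015.60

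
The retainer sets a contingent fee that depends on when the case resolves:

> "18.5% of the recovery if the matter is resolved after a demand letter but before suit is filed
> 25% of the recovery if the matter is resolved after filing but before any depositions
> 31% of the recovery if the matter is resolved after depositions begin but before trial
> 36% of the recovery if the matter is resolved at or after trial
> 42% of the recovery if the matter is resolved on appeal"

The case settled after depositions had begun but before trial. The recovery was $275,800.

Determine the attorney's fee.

$85,498.00

The matter settled after depositions had begun but before trial, so the 31% rate applies.
$275,800 × 31% = $85,498.00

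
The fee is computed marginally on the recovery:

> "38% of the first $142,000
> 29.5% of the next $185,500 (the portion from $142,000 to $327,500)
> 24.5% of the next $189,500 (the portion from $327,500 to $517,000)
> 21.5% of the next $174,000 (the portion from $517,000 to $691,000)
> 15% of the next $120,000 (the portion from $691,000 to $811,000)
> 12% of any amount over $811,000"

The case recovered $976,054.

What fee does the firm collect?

$230,326.48

First $142,000 at 38% = $53,960.00
Next $185,500 at 29.5% = $54,722.50
Next $189,500 at 24.5% = $46,427.50
Next $174,000 at 21.5% = $37,410.00
Next $120,000 at 15% = $18,000.00
Remaining $165,054 at 12% = $19,806.48
Fee: $53,960.00 + $54,722.50 + $46,427.50 + $37,410.00 + $18,000.00 + $19,806.48 = $230,326.48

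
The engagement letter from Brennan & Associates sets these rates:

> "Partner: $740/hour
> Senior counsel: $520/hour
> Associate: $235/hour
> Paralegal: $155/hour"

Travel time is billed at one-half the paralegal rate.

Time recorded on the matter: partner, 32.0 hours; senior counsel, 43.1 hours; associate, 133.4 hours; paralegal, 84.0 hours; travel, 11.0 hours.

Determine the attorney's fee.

$91,313.50

Partner: 32.0 × $740 = $23,680.00
Senior counsel: 43.1 × $520 = $22,412.00
Associate: 133.4 × $235 = $31,349.00
Paralegal: 84.0 × $155 = $13,020.00
Subtotal: $23,680.00 + $22,412.00 + $31,349.00 + $13,020.00 = $90,461.00
Travel: 11.0 × ($155 ÷ 2) = 11.0 × $77.50 = $852.50
Total: $90,461.00 + $852.50 = $91,313.50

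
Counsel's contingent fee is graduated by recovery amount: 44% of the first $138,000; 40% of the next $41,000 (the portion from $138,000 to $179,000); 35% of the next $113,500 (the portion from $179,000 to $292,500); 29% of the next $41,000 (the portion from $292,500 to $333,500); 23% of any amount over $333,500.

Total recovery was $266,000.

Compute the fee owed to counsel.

$107,570.00

First $138,000 at 44% = $60,720.00
Next $41,000 at 40% = $16,400.00
Remaining $87,000 at 35% = $30,450.00
Fee: $60,720.00 + $16,400.00 + $30,450.00 = $107,570.00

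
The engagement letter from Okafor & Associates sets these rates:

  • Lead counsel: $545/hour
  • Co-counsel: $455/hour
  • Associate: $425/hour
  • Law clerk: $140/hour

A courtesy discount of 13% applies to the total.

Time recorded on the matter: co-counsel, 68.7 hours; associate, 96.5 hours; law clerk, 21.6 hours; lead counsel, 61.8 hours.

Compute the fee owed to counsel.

Lead counsel: 61.8 × $545 = $33,681.00
Co-counsel: 68.7 × $455 = $31,258.50
Associate: 96.5 × $425 = $41,012.50
Law clerk: 21.6 × $140 = $3,024.00
Subtotal: $108,976.00
Less 13% discount: −$14,166.88
Total: $108,976.00 − $14,166.88 = $94,809.12

$94,809.12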